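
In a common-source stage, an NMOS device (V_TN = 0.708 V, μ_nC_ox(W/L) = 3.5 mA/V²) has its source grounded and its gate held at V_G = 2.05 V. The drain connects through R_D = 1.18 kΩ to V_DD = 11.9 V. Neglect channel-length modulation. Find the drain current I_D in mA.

I_D = 3.15 mA

V_GS = V_G = 2.05 V, so V_ov = 2.05 − 0.708 = 1.34 V.
Assume saturation: I_D = ½ k_n V_ov² = 0.5 × 3.5 × 1.34² = 3.15 mA, giving V_DS = V_DD − I_D R_D = 11.9 − 3.15 × 1.18 = 8.18 V.
V_DS = 8.18 V ≥ V_ov = 1.34 V, confirming saturation.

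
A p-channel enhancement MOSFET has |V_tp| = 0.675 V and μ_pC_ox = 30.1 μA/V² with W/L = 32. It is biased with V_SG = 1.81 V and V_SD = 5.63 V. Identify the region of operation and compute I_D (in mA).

Saturation; I_D = 0.620 mA

k_p = μ_pC_ox · (W/L) = 0.9632 mA/V².
V_ov = V_SG − |V_tp| = 1.81 − 0.675 = 1.14 V.
Since V_SD = 5.63 V ≥ V_ov = 1.14 V, the device is in saturation.
I_D = ½ k_p V_ov² = 0.5 × 0.9632 × 1.14² = 0.62 mA.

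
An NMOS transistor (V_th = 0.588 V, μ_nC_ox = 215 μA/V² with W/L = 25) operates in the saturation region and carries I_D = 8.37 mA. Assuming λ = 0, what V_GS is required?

k_n = μ_nC_ox · (W/L) = 5.375 mA/V².
In saturation I_D = ½ k_n (V_GS − V_th)², so V_GS − V_th = √(2 I_D / k_n) = √(2 × 8.37 / 5.375) = 1.76 V.
V_GS = 0.588 + 1.76 = 2.35 V.

V_GS = 2.35 V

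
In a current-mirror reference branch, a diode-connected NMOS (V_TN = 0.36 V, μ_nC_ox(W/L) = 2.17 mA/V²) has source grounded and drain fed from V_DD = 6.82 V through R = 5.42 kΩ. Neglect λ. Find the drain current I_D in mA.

With gate tied to drain, V_GS = V_DS ≥ V_GS − V_TN, so the device is in saturation.
KCL at the drain: ½ k_n (V_GS − V_TN)² = (V_DD − V_GS)/R.
Let x = V_GS − 0.36. Then 5.88 x² + x − 6.46 = 0, giving x = 0.967 V (positive root), so V_GS = 1.33 V.
I_D = (V_DD − V_GS)/R = (6.82 − 1.33) / 5.42 = 1.01 mA.

I_D = 1.01 mA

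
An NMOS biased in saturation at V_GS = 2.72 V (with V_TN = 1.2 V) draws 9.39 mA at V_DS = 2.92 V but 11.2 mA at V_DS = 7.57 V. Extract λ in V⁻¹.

With V_GS fixed, I_D ∝ (1 + λ V_DS) in saturation, so I_D2/I_D1 = (1 + λ V_DS2)/(1 + λ V_DS1).
11.2/9.39 = 1.193 = (1 + 7.57 λ)/(1 + 2.92 λ).
Solving: λ (I_D1 V_DS2 − I_D2 V_DS1) = I_D2 − I_D1, so λ = (11.2 − 9.39) / (9.39 × 7.57 − 11.2 × 2.92) = 1.81 / 38.4 = 0.0472 V⁻¹.

λ = 0.0472 V⁻¹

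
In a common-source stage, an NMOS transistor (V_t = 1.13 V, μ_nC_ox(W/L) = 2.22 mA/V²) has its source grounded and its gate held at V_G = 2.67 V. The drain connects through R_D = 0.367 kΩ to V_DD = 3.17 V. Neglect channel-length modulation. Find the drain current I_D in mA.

V_GS = V_G = 2.67 V, so V_ov = 2.67 − 1.13 = 1.54 V.
Assume saturation: I_D = ½ k_n V_ov² = 0.5 × 2.22 × 1.54² = 2.63 mA, giving V_DS = V_DD − I_D R_D = 3.17 − 2.63 × 0.367 = 2.2 V.
V_DS = 2.2 V ≥ V_ov = 1.54 V, confirming saturation.

I_D = 2.63 mA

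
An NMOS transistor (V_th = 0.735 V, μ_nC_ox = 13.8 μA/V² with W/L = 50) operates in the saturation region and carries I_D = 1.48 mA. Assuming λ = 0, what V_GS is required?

V_GS = 2.81 V

k_n = μ_nC_ox · (W/L) = 0.69 mA/V².
In saturation I_D = ½ k_n (V_GS − V_th)², so V_GS − V_th = √(2 I_D / k_n) = √(2 × 1.48 / 0.69) = 2.07 V.
V_GS = 0.735 + 2.07 = 2.81 V.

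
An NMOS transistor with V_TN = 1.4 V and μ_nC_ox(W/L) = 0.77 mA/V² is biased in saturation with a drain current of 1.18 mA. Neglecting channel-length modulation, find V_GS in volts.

V_GS = 3.15 V

In saturation I_D = ½ k_n (V_GS − V_TN)², so V_GS − V_TN = √(2 I_D / k_n) = √(2 × 1.18 / 0.77) = 1.75 V.
V_GS = 1.4 + 1.75 = 3.15 V.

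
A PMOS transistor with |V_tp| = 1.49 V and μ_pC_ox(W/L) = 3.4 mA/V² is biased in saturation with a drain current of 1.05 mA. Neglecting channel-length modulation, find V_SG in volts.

V_SG = 2.28 V

In saturation I_D = ½ k_p (V_SG − |V_tp|)², so V_SG − |V_tp| = √(2 I_D / k_p) = √(2 × 1.05 / 3.4) = 0.786 V.
V_SG = 1.49 + 0.786 = 2.28 V.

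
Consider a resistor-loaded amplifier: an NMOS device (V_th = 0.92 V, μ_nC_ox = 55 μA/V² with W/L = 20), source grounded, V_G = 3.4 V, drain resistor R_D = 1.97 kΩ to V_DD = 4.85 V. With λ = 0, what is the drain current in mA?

V_GS = V_G = 3.4 V, so V_ov = 3.4 − 0.92 = 2.48 V.
k_n = μ_nC_ox · (W/L) = 1.1 mA/V².
Assume saturation: I_D = ½ k_n V_ov² = 0.5 × 1.1 × 2.48² = 3.38 mA, giving V_DS = V_DD − I_D R_D = 4.85 − 3.38 × 1.97 = -1.81 V.
But -1.81 V < V_ov = 2.48 V, so the device is actually in triode.
In triode I_D = k_n[V_ov V_DS − ½ V_DS²] and I_D = (V_DD − V_DS)/R_D. Equating: 1.08 V_DS² − 6.374 V_DS + 4.85 = 0, giving V_DS = 0.898 V (the root below V_ov).
I_D = (4.85 − 0.898) / 1.97 = 2.01 mA.

I_D = 2.01 mA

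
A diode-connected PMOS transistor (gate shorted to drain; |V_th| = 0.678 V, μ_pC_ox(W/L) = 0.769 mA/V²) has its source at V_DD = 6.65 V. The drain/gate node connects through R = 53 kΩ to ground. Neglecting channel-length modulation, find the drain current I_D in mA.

I_D = 0.103 mA

With gate tied to drain, V_SG = V_SD ≥ V_SG − |V_th|, so the device is in saturation.
KCL at the drain: ½ k_p (V_SG − |V_th|)² = (V_DD − V_SG)/R.
Let x = V_SG − 0.678. Then 20.4 x² + x − 5.972 = 0, giving x = 0.517 V (positive root), so V_SG = 1.2 V.
I_D = (V_DD − V_SG)/R = (6.65 − 1.2) / 53 = 0.103 mA.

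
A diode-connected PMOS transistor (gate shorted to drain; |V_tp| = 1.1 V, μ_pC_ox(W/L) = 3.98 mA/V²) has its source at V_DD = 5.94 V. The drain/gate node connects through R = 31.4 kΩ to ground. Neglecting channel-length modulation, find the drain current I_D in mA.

With gate tied to drain, V_SG = V_SD ≥ V_SG − |V_tp|, so the device is in saturation.
KCL at the drain: ½ k_p (V_SG − |V_tp|)² = (V_DD − V_SG)/R.
Let x = V_SG − 1.1. Then 62.5 x² + x − 4.84 = 0, giving x = 0.27 V (positive root), so V_SG = 1.37 V.
I_D = (V_DD − V_SG)/R = (5.94 − 1.37) / 31.4 = 0.146 mA.

I_D = 0.146 mA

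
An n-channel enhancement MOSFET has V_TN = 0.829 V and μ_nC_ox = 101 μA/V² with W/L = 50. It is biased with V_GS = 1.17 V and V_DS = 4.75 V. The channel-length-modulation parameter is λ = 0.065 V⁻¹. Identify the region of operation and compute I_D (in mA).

k_n = μ_nC_ox · (W/L) = 5.05 mA/V².
V_ov = V_GS − V_TN = 1.17 − 0.829 = 0.341 V.
Since V_DS = 4.75 V ≥ V_ov = 0.341 V, the device is in saturation.
I_D = ½ k_n V_ov² (1 + λ V_DS) = 0.5 × 5.05 × 0.341² × (1 + 0.065 × 4.75) = 0.384 mA.

Saturation; I_D = 0.384 mA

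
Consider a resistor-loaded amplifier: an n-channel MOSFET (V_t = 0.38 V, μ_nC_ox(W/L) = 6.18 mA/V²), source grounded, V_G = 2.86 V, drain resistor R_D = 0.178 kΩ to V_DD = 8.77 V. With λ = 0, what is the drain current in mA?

I_D = 19.0 mA

V_GS = V_G = 2.86 V, so V_ov = 2.86 − 0.38 = 2.48 V.
Assume saturation: I_D = ½ k_n V_ov² = 0.5 × 6.18 × 2.48² = 19 mA, giving V_DS = V_DD − I_D R_D = 8.77 − 19 × 0.178 = 5.39 V.
V_DS = 5.39 V ≥ V_ov = 2.48 V, confirming saturation.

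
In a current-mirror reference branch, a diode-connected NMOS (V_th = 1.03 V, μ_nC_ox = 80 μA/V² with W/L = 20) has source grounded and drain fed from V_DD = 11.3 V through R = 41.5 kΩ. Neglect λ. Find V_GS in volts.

V_GS = 1.57 V

With gate tied to drain, V_GS = V_DS ≥ V_GS − V_th, so the device is in saturation.
k_n = μ_nC_ox · (W/L) = 1.6 mA/V².
KCL at the drain: ½ k_n (V_GS − V_th)² = (V_DD − V_GS)/R.
Let x = V_GS − 1.03. Then 33.2 x² + x − 10.27 = 0, giving x = 0.541 V (positive root), so V_GS = 1.57 V.
I_D = (V_DD − V_GS)/R = (11.3 − 1.57) / 41.5 = 0.234 mA.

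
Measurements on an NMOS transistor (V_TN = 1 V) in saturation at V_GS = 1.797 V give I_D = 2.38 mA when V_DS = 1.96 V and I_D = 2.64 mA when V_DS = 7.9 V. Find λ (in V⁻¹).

With V_GS fixed, I_D ∝ (1 + λ V_DS) in saturation, so I_D2/I_D1 = (1 + λ V_DS2)/(1 + λ V_DS1).
2.64/2.38 = 1.109 = (1 + 7.9 λ)/(1 + 1.96 λ).
Solving: λ (I_D1 V_DS2 − I_D2 V_DS1) = I_D2 − I_D1, so λ = (2.64 − 2.38) / (2.38 × 7.9 − 2.64 × 1.96) = 0.26 / 13.6 = 0.0191 V⁻¹.

λ = 0.0191 V⁻¹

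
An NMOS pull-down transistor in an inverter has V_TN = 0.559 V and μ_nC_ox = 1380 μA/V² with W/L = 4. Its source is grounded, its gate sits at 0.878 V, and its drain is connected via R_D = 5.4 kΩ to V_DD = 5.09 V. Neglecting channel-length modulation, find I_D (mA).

V_GS = V_G = 0.878 V, so V_ov = 0.878 − 0.559 = 0.319 V.
k_n = μ_nC_ox · (W/L) = 5.52 mA/V².
Assume saturation: I_D = ½ k_n V_ov² = 0.5 × 5.52 × 0.319² = 0.281 mA, giving V_DS = V_DD − I_D R_D = 5.09 − 0.281 × 5.4 = 3.57 V.
V_DS = 3.57 V ≥ V_ov = 0.319 V, confirming saturation.

I_D = 0.281 mA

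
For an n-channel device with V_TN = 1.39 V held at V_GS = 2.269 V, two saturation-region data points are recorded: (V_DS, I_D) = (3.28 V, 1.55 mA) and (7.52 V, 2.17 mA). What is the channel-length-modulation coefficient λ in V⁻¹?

λ = 0.137 V⁻¹

With V_GS fixed, I_D ∝ (1 + λ V_DS) in saturation, so I_D2/I_D1 = (1 + λ V_DS2)/(1 + λ V_DS1).
2.17/1.55 = 1.4 = (1 + 7.52 λ)/(1 + 3.28 λ).
Solving: λ (I_D1 V_DS2 − I_D2 V_DS1) = I_D2 − I_D1, so λ = (2.17 − 1.55) / (1.55 × 7.52 − 2.17 × 3.28) = 0.62 / 4.54 = 0.137 V⁻¹.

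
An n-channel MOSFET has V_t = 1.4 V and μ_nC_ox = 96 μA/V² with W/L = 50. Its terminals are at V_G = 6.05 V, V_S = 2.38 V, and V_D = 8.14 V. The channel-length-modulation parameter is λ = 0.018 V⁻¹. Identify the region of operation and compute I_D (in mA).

Saturation; I_D = 13.6 mA

V_GS = V_G − V_S = 6.05 − 2.38 = 3.67 V; V_DS = V_D − V_S = 8.14 − 2.38 = 5.76 V.
k_n = μ_nC_ox · (W/L) = 4.8 mA/V².
V_ov = V_GS − V_t = 3.67 − 1.4 = 2.27 V.
Since V_DS = 5.76 V ≥ V_ov = 2.27 V, the device is in saturation.
I_D = ½ k_n V_ov² (1 + λ V_DS) = 0.5 × 4.8 × 2.27² × (1 + 0.018 × 5.76) = 13.6 mA.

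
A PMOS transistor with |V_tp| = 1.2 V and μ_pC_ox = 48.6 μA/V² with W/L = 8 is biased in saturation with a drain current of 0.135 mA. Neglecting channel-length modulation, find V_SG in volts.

V_SG = 2.03 V

k_p = μ_pC_ox · (W/L) = 0.3888 mA/V².
In saturation I_D = ½ k_p (V_SG − |V_tp|)², so V_SG − |V_tp| = √(2 I_D / k_p) = √(2 × 0.135 / 0.3888) = 0.833 V.
V_SG = 1.2 + 0.833 = 2.03 V.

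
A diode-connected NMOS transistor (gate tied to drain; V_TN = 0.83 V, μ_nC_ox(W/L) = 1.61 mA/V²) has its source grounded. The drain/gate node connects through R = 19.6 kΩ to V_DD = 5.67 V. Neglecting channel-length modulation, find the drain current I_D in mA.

With gate tied to drain, V_GS = V_DS ≥ V_GS − V_TN, so the device is in saturation.
KCL at the drain: ½ k_n (V_GS − V_TN)² = (V_DD − V_GS)/R.
Let x = V_GS − 0.83. Then 15.8 x² + x − 4.84 = 0, giving x = 0.523 V (positive root), so V_GS = 1.35 V.
I_D = (V_DD − V_GS)/R = (5.67 − 1.35) / 19.6 = 0.22 mA.

I_D = 0.220 mA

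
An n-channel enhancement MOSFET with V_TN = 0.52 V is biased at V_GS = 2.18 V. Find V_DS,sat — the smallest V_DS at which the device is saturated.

The boundary between triode and saturation is V_DS = V_GS − V_TN = V_ov.
V_ov = 2.18 − 0.52 = 1.66 V.

V_DS,sat = 1.66 V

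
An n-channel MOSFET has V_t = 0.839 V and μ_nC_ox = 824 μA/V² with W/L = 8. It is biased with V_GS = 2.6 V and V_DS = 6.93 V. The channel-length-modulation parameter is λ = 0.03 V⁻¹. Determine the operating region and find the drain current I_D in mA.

k_n = μ_nC_ox · (W/L) = 6.592 mA/V².
V_ov = V_GS − V_t = 2.6 − 0.839 = 1.76 V.
Since V_DS = 6.93 V ≥ V_ov = 1.76 V, the device is in saturation.
I_D = ½ k_n V_ov² (1 + λ V_DS) = 0.5 × 6.592 × 1.76² × (1 + 0.03 × 6.93) = 12.3 mA.

Saturation; I_D = 12.3 mA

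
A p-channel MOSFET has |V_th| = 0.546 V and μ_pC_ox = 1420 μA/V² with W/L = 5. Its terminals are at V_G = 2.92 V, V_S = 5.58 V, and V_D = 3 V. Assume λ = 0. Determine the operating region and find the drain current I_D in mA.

Saturation; I_D = 15.9 mA

V_SG = V_S − V_G = 5.58 − 2.92 = 2.66 V; V_SD = V_S − V_D = 5.58 − 3 = 2.58 V.
k_p = μ_pC_ox · (W/L) = 7.1 mA/V².
V_ov = V_SG − |V_th| = 2.66 − 0.546 = 2.11 V.
Since V_SD = 2.58 V ≥ V_ov = 2.11 V, the device is in saturation.
I_D = ½ k_p V_ov² = 0.5 × 7.1 × 2.11² = 15.9 mA.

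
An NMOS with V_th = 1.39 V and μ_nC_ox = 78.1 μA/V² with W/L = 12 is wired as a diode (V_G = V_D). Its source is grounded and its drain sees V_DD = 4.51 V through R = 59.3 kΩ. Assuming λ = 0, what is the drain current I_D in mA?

With gate tied to drain, V_GS = V_DS ≥ V_GS − V_th, so the device is in saturation.
k_n = μ_nC_ox · (W/L) = 0.9372 mA/V².
KCL at the drain: ½ k_n (V_GS − V_th)² = (V_DD − V_GS)/R.
Let x = V_GS − 1.39. Then 27.8 x² + x − 3.12 = 0, giving x = 0.318 V (positive root), so V_GS = 1.71 V.
I_D = (V_DD − V_GS)/R = (4.51 − 1.71) / 59.3 = 0.0473 mA.

I_D = 0.0473 mA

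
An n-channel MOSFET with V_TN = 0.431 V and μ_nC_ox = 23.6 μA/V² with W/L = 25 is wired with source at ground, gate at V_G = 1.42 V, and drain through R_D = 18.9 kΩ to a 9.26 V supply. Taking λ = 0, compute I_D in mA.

V_GS = V_G = 1.42 V, so V_ov = 1.42 − 0.431 = 0.989 V.
k_n = μ_nC_ox · (W/L) = 0.59 mA/V².
Assume saturation: I_D = ½ k_n V_ov² = 0.5 × 0.59 × 0.989² = 0.289 mA, giving V_DS = V_DD − I_D R_D = 9.26 − 0.289 × 18.9 = 3.81 V.
V_DS = 3.81 V ≥ V_ov = 0.989 V, confirming saturation.

I_D = 0.289 mA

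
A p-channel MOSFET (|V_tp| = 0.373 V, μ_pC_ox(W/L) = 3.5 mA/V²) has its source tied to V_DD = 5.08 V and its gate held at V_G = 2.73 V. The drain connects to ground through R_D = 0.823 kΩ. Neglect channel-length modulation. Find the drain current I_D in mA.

V_SG = V_DD − V_G = 5.08 − 2.73 = 2.35 V, so V_ov = 2.35 − 0.373 = 1.98 V.
Assume saturation: I_D = ½ k_p V_ov² = 0.5 × 3.5 × 1.98² = 6.84 mA, giving V_SD = V_DD − I_D R_D = 5.08 − 6.84 × 0.823 = -0.549 V.
But -0.549 V < V_ov = 1.98 V, so the device is actually in triode.
In triode I_D = k_p[V_ov V_SD − ½ V_SD²] and I_D = (V_DD − V_SD)/R_D. Equating: 1.44 V_SD² − 6.695 V_SD + 5.08 = 0, giving V_SD = 0.955 V (the root below V_ov).
I_D = (5.08 − 0.955) / 0.823 = 5.01 mA.

I_D = 5.01 mA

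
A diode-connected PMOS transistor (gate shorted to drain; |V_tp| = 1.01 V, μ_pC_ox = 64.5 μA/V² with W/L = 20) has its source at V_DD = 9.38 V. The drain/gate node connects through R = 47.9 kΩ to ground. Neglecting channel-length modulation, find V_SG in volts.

With gate tied to drain, V_SG = V_SD ≥ V_SG − |V_tp|, so the device is in saturation.
k_p = μ_pC_ox · (W/L) = 1.29 mA/V².
KCL at the drain: ½ k_p (V_SG − |V_tp|)² = (V_DD − V_SG)/R.
Let x = V_SG − 1.01. Then 30.9 x² + x − 8.37 = 0, giving x = 0.505 V (positive root), so V_SG = 1.51 V.
I_D = (V_DD − V_SG)/R = (9.38 − 1.51) / 47.9 = 0.164 mA.

V_SG = 1.51 V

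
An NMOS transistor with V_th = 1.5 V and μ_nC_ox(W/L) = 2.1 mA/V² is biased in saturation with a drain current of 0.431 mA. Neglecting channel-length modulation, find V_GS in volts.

V_GS = 2.14 V

In saturation I_D = ½ k_n (V_GS − V_th)², so V_GS − V_th = √(2 I_D / k_n) = √(2 × 0.431 / 2.1) = 0.641 V.
V_GS = 1.5 + 0.641 = 2.14 V.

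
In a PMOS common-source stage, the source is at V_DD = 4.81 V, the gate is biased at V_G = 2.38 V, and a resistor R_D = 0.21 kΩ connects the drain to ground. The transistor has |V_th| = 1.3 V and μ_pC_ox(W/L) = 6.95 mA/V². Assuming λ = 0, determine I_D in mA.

V_SG = V_DD − V_G = 4.81 − 2.38 = 2.43 V, so V_ov = 2.43 − 1.3 = 1.13 V.
Assume saturation: I_D = ½ k_p V_ov² = 0.5 × 6.95 × 1.13² = 4.44 mA, giving V_SD = V_DD − I_D R_D = 4.81 − 4.44 × 0.21 = 3.88 V.
V_SD = 3.88 V ≥ V_ov = 1.13 V, confirming saturation.

I_D = 4.44 mA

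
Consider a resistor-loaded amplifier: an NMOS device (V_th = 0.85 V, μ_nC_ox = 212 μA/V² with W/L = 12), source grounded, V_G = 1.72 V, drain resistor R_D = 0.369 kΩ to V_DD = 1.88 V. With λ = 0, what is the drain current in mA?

I_D = 0.963 mA

V_GS = V_G = 1.72 V, so V_ov = 1.72 − 0.85 = 0.87 V.
k_n = μ_nC_ox · (W/L) = 2.544 mA/V².
Assume saturation: I_D = ½ k_n V_ov² = 0.5 × 2.544 × 0.87² = 0.963 mA, giving V_DS = V_DD − I_D R_D = 1.88 − 0.963 × 0.369 = 1.52 V.
V_DS = 1.52 V ≥ V_ov = 0.87 V, confirming saturation.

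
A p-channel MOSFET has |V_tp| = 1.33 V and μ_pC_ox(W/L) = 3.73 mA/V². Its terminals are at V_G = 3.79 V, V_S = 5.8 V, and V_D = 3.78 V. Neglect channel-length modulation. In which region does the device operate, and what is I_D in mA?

V_SG = V_S − V_G = 5.8 − 3.79 = 2.01 V; V_SD = V_S − V_D = 5.8 − 3.78 = 2.02 V.
V_ov = V_SG − |V_tp| = 2.01 − 1.33 = 0.68 V.
Since V_SD = 2.02 V ≥ V_ov = 0.68 V, the device is in saturation.
I_D = ½ k_p V_ov² = 0.5 × 3.73 × 0.68² = 0.862 mA.

Saturation; I_D = 0.862 mA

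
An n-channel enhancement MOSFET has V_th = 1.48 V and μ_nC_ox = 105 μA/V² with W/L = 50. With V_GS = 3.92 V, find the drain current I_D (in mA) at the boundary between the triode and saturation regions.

I_D = 15.6 mA

At the boundary V_DS = V_ov = V_GS − V_th = 3.92 − 1.48 = 2.44 V.
k_n = μ_nC_ox · (W/L) = 5.25 mA/V².
I_D = ½ k_n V_ov² = 0.5 × 5.25 × 2.44² = 15.6 mA.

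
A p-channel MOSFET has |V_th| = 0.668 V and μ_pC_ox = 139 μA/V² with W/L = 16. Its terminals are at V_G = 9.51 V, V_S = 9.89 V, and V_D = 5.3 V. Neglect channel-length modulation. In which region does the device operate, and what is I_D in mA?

V_SG = V_S − V_G = 9.89 − 9.51 = 0.38 V; V_SD = V_S − V_D = 9.89 − 5.3 = 4.59 V.
V_SG = 0.38 V < |V_th| = 0.668 V, so the transistor is in cutoff.

Cutoff; I_D = 0 mA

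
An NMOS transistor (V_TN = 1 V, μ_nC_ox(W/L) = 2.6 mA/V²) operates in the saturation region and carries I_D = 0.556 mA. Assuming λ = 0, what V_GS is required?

V_GS = 1.65 V

In saturation I_D = ½ k_n (V_GS − V_TN)², so V_GS − V_TN = √(2 I_D / k_n) = √(2 × 0.556 / 2.6) = 0.654 V.
V_GS = 1 + 0.654 = 1.65 V.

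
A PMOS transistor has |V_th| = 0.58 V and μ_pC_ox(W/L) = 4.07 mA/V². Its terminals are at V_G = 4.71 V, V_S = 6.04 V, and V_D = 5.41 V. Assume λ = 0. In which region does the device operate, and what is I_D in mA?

Triode; I_D = 1.12 mA

V_SG = V_S − V_G = 6.04 − 4.71 = 1.33 V; V_SD = V_S − V_D = 6.04 − 5.41 = 0.63 V.
V_ov = V_SG − |V_th| = 1.33 − 0.58 = 0.75 V.
Since V_SD = 0.63 V < V_ov = 0.75 V, the device is in the triode region.
I_D = k_p [V_ov · V_SD − ½ V_SD²] = 4.07 × [0.75 × 0.63 − 0.5 × 0.63²] = 1.12 mA.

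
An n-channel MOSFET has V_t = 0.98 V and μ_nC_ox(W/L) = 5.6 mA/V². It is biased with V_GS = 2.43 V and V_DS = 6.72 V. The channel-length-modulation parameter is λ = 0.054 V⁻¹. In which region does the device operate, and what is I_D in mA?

V_ov = V_GS − V_t = 2.43 − 0.98 = 1.45 V.
Since V_DS = 6.72 V ≥ V_ov = 1.45 V, the device is in saturation.
I_D = ½ k_n V_ov² (1 + λ V_DS) = 0.5 × 5.6 × 1.45² × (1 + 0.054 × 6.72) = 8.02 mA.

Saturation; I_D = 8.02 mA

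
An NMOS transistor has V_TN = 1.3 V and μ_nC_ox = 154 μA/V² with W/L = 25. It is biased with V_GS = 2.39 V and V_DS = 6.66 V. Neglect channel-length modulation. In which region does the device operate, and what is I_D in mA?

k_n = μ_nC_ox · (W/L) = 3.85 mA/V².
V_ov = V_GS − V_TN = 2.39 − 1.3 = 1.09 V.
Since V_DS = 6.66 V ≥ V_ov = 1.09 V, the device is in saturation.
I_D = ½ k_n V_ov² = 0.5 × 3.85 × 1.09² = 2.29 mA.

Saturation; I_D = 2.29 mA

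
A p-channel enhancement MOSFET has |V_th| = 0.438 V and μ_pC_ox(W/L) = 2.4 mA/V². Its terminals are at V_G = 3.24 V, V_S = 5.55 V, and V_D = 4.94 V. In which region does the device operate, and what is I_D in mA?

V_SG = V_S − V_G = 5.55 − 3.24 = 2.31 V; V_SD = V_S − V_D = 5.55 − 4.94 = 0.61 V.
V_ov = V_SG − |V_th| = 2.31 − 0.438 = 1.87 V.
Since V_SD = 0.61 V < V_ov = 1.87 V, the device is in the triode region.
I_D = k_p [V_ov · V_SD − ½ V_SD²] = 2.4 × [1.87 × 0.61 − 0.5 × 0.61²] = 2.29 mA.

Triode; I_D = 2.29 mA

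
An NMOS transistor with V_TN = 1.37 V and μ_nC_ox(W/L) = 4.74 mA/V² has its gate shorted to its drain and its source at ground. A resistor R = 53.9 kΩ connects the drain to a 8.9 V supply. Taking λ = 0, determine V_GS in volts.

With gate tied to drain, V_GS = V_DS ≥ V_GS − V_TN, so the device is in saturation.
KCL at the drain: ½ k_n (V_GS − V_TN)² = (V_DD − V_GS)/R.
Let x = V_GS − 1.37. Then 128 x² + x − 7.53 = 0, giving x = 0.239 V (positive root), so V_GS = 1.61 V.
I_D = (V_DD − V_GS)/R = (8.9 − 1.61) / 53.9 = 0.135 mA.

V_GS = 1.61 V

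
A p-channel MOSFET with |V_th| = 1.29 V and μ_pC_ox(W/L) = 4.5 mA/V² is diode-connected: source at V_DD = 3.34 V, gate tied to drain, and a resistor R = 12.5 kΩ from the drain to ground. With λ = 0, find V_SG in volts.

With gate tied to drain, V_SG = V_SD ≥ V_SG − |V_th|, so the device is in saturation.
KCL at the drain: ½ k_p (V_SG − |V_th|)² = (V_DD − V_SG)/R.
Let x = V_SG − 1.29. Then 28.1 x² + x − 2.05 = 0, giving x = 0.253 V (positive root), so V_SG = 1.54 V.
I_D = (V_DD − V_SG)/R = (3.34 − 1.54) / 12.5 = 0.144 mA.

V_SG = 1.54 V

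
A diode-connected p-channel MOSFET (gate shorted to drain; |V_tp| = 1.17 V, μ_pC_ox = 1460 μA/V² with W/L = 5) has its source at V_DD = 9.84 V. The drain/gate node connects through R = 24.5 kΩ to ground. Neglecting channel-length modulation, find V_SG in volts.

V_SG = 1.48 V

With gate tied to drain, V_SG = V_SD ≥ V_SG − |V_tp|, so the device is in saturation.
k_p = μ_pC_ox · (W/L) = 7.3 mA/V².
KCL at the drain: ½ k_p (V_SG − |V_tp|)² = (V_DD − V_SG)/R.
Let x = V_SG − 1.17. Then 89.4 x² + x − 8.67 = 0, giving x = 0.306 V (positive root), so V_SG = 1.48 V.
I_D = (V_DD − V_SG)/R = (9.84 − 1.48) / 24.5 = 0.341 mA.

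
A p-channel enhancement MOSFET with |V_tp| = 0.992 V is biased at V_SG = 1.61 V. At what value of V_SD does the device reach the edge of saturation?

The boundary between triode and saturation is V_SD = V_SG − |V_tp| = V_ov.
V_ov = 1.61 − 0.992 = 0.618 V.

V_SD,sat = 0.618 V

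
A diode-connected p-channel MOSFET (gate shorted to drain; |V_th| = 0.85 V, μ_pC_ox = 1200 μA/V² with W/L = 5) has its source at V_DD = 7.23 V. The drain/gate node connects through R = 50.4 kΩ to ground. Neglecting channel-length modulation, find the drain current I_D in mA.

With gate tied to drain, V_SG = V_SD ≥ V_SG − |V_th|, so the device is in saturation.
k_p = μ_pC_ox · (W/L) = 6 mA/V².
KCL at the drain: ½ k_p (V_SG − |V_th|)² = (V_DD − V_SG)/R.
Let x = V_SG − 0.85. Then 151 x² + x − 6.38 = 0, giving x = 0.202 V (positive root), so V_SG = 1.05 V.
I_D = (V_DD − V_SG)/R = (7.23 − 1.05) / 50.4 = 0.123 mA.

I_D = 0.123 mA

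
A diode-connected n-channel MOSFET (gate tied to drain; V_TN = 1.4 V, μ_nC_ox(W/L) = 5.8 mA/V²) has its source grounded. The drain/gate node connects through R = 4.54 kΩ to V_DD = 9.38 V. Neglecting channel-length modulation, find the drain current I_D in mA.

With gate tied to drain, V_GS = V_DS ≥ V_GS − V_TN, so the device is in saturation.
KCL at the drain: ½ k_n (V_GS − V_TN)² = (V_DD − V_GS)/R.
Let x = V_GS − 1.4. Then 13.2 x² + x − 7.98 = 0, giving x = 0.741 V (positive root), so V_GS = 2.14 V.
I_D = (V_DD − V_GS)/R = (9.38 − 2.14) / 4.54 = 1.59 mA.

I_D = 1.59 mA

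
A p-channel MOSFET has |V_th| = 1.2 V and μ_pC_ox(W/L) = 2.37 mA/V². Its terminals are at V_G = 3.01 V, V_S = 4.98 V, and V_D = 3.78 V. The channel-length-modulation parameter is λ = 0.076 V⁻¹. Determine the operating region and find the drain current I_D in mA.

V_SG = V_S − V_G = 4.98 − 3.01 = 1.97 V; V_SD = V_S − V_D = 4.98 − 3.78 = 1.2 V.
V_ov = V_SG − |V_th| = 1.97 − 1.2 = 0.77 V.
Since V_SD = 1.2 V ≥ V_ov = 0.77 V, the device is in saturation.
I_D = ½ k_p V_ov² (1 + λ V_SD) = 0.5 × 2.37 × 0.77² × (1 + 0.076 × 1.2) = 0.767 mA.

Saturation; I_D = 0.767 mA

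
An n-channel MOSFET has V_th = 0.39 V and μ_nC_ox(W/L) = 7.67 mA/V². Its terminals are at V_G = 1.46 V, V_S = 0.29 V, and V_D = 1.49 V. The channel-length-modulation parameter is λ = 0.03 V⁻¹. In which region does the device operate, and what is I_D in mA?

V_GS = V_G − V_S = 1.46 − 0.29 = 1.17 V; V_DS = V_D − V_S = 1.49 − 0.29 = 1.2 V.
V_ov = V_GS − V_th = 1.17 − 0.39 = 0.78 V.
Since V_DS = 1.2 V ≥ V_ov = 0.78 V, the device is in saturation.
I_D = ½ k_n V_ov² (1 + λ V_DS) = 0.5 × 7.67 × 0.78² × (1 + 0.03 × 1.2) = 2.42 mA.

Saturation; I_D = 2.42 mA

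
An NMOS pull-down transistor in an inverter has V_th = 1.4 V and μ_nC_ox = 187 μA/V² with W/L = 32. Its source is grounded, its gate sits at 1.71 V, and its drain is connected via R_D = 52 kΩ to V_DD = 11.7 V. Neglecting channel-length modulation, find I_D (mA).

I_D = 0.222 mA

V_GS = V_G = 1.71 V, so V_ov = 1.71 − 1.4 = 0.31 V.
k_n = μ_nC_ox · (W/L) = 5.984 mA/V².
Assume saturation: I_D = ½ k_n V_ov² = 0.5 × 5.984 × 0.31² = 0.288 mA, giving V_DS = V_DD − I_D R_D = 11.7 − 0.288 × 52 = -3.25 V.
But -3.25 V < V_ov = 0.31 V, so the device is actually in triode.
In triode I_D = k_n[V_ov V_DS − ½ V_DS²] and I_D = (V_DD − V_DS)/R_D. Equating: 156 V_DS² − 97.46 V_DS + 11.7 = 0, giving V_DS = 0.162 V (the root below V_ov).
I_D = (11.7 − 0.162) / 52 = 0.222 mA.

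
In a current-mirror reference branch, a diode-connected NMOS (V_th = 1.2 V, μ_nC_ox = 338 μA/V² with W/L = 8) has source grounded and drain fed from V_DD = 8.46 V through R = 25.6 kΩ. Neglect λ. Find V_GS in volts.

V_GS = 1.64 V

With gate tied to drain, V_GS = V_DS ≥ V_GS − V_th, so the device is in saturation.
k_n = μ_nC_ox · (W/L) = 2.704 mA/V².
KCL at the drain: ½ k_n (V_GS − V_th)² = (V_DD − V_GS)/R.
Let x = V_GS − 1.2. Then 34.6 x² + x − 7.26 = 0, giving x = 0.444 V (positive root), so V_GS = 1.64 V.
I_D = (V_DD − V_GS)/R = (8.46 − 1.64) / 25.6 = 0.266 mA.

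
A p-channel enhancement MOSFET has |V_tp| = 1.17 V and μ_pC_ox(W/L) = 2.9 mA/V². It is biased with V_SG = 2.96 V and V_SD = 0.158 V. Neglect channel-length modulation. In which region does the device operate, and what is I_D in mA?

Triode; I_D = 0.784 mA

V_ov = V_SG − |V_tp| = 2.96 − 1.17 = 1.79 V.
Since V_SD = 0.158 V < V_ov = 1.79 V, the device is in the triode region.
I_D = k_p [V_ov · V_SD − ½ V_SD²] = 2.9 × [1.79 × 0.158 − 0.5 × 0.158²] = 0.784 mA.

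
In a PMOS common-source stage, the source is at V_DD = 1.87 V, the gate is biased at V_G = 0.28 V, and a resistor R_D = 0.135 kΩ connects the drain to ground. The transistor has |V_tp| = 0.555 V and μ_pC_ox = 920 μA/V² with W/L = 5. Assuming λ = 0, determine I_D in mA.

V_SG = V_DD − V_G = 1.87 − 0.28 = 1.59 V, so V_ov = 1.59 − 0.555 = 1.04 V.
k_p = μ_pC_ox · (W/L) = 4.6 mA/V².
Assume saturation: I_D = ½ k_p V_ov² = 0.5 × 4.6 × 1.04² = 2.46 mA, giving V_SD = V_DD − I_D R_D = 1.87 − 2.46 × 0.135 = 1.54 V.
V_SD = 1.54 V ≥ V_ov = 1.04 V, confirming saturation.

I_D = 2.46 mA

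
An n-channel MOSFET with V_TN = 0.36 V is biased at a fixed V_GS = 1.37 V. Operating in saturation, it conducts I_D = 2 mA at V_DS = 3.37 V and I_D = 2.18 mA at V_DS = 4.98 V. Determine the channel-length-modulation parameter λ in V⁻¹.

λ = 0.0689 V⁻¹

With V_GS fixed, I_D ∝ (1 + λ V_DS) in saturation, so I_D2/I_D1 = (1 + λ V_DS2)/(1 + λ V_DS1).
2.18/2 = 1.09 = (1 + 4.98 λ)/(1 + 3.37 λ).
Solving: λ (I_D1 V_DS2 − I_D2 V_DS1) = I_D2 − I_D1, so λ = (2.18 − 2) / (2 × 4.98 − 2.18 × 3.37) = 0.18 / 2.61 = 0.0689 V⁻¹.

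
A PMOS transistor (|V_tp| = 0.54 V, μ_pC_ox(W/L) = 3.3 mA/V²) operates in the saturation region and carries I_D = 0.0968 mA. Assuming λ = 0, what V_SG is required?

In saturation I_D = ½ k_p (V_SG − |V_tp|)², so V_SG − |V_tp| = √(2 I_D / k_p) = √(2 × 0.0968 / 3.3) = 0.242 V.
V_SG = 0.54 + 0.242 = 0.782 V.

V_SG = 0.782 V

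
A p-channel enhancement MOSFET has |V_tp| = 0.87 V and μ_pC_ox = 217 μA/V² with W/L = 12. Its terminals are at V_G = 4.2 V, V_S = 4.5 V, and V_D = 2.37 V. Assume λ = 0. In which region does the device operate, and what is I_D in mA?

V_SG = V_S − V_G = 4.5 − 4.2 = 0.3 V; V_SD = V_S − V_D = 4.5 − 2.37 = 2.13 V.
V_SG = 0.3 V < |V_tp| = 0.87 V, so the transistor is in cutoff.

Cutoff; I_D = 0 mA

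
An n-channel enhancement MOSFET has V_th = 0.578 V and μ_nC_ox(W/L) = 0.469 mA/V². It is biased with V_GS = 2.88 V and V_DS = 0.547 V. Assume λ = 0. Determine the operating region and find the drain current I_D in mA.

Triode; I_D = 0.520 mA

V_ov = V_GS − V_th = 2.88 − 0.578 = 2.3 V.
Since V_DS = 0.547 V < V_ov = 2.3 V, the device is in the triode region.
I_D = k_n [V_ov · V_DS − ½ V_DS²] = 0.469 × [2.3 × 0.547 − 0.5 × 0.547²] = 0.52 mA.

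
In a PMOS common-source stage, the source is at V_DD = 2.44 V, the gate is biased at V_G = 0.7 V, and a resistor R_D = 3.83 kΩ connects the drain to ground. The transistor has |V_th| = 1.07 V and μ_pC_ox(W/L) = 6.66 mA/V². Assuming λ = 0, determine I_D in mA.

I_D = 0.598 mA

V_SG = V_DD − V_G = 2.44 − 0.7 = 1.74 V, so V_ov = 1.74 − 1.07 = 0.67 V.
Assume saturation: I_D = ½ k_p V_ov² = 0.5 × 6.66 × 0.67² = 1.49 mA, giving V_SD = V_DD − I_D R_D = 2.44 − 1.49 × 3.83 = -3.29 V.
But -3.29 V < V_ov = 0.67 V, so the device is actually in triode.
In triode I_D = k_p[V_ov V_SD − ½ V_SD²] and I_D = (V_DD − V_SD)/R_D. Equating: 12.8 V_SD² − 18.09 V_SD + 2.44 = 0, giving V_SD = 0.151 V (the root below V_ov).
I_D = (2.44 − 0.151) / 3.83 = 0.598 mA.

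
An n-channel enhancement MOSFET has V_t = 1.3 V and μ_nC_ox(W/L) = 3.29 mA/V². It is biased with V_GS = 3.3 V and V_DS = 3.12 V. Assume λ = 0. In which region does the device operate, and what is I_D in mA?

V_ov = V_GS − V_t = 3.3 − 1.3 = 2 V.
Since V_DS = 3.12 V ≥ V_ov = 2 V, the device is in saturation.
I_D = ½ k_n V_ov² = 0.5 × 3.29 × 2² = 6.58 mA.

Saturation; I_D = 6.58 mA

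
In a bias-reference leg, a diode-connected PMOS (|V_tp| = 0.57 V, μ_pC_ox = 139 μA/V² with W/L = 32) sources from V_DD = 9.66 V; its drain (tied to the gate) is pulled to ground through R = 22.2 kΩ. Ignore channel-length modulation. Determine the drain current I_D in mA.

With gate tied to drain, V_SG = V_SD ≥ V_SG − |V_tp|, so the device is in saturation.
k_p = μ_pC_ox · (W/L) = 4.448 mA/V².
KCL at the drain: ½ k_p (V_SG − |V_tp|)² = (V_DD − V_SG)/R.
Let x = V_SG − 0.57. Then 49.4 x² + x − 9.09 = 0, giving x = 0.419 V (positive root), so V_SG = 0.989 V.
I_D = (V_DD − V_SG)/R = (9.66 − 0.989) / 22.2 = 0.391 mA.

I_D = 0.391 mA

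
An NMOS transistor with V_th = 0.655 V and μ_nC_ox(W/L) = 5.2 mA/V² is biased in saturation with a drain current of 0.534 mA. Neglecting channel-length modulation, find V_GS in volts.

V_GS = 1.11 V

In saturation I_D = ½ k_n (V_GS − V_th)², so V_GS − V_th = √(2 I_D / k_n) = √(2 × 0.534 / 5.2) = 0.453 V.
V_GS = 0.655 + 0.453 = 1.11 V.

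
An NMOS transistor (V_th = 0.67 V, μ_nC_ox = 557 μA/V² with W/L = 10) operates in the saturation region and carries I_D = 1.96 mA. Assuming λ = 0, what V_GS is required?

V_GS = 1.51 V

k_n = μ_nC_ox · (W/L) = 5.57 mA/V².
In saturation I_D = ½ k_n (V_GS − V_th)², so V_GS − V_th = √(2 I_D / k_n) = √(2 × 1.96 / 5.57) = 0.839 V.
V_GS = 0.67 + 0.839 = 1.51 V.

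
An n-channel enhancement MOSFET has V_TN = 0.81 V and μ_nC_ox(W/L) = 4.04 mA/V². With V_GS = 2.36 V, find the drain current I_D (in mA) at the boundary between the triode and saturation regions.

I_D = 4.85 mA

At the boundary V_DS = V_ov = V_GS − V_TN = 2.36 − 0.81 = 1.55 V.
I_D = ½ k_n V_ov² = 0.5 × 4.04 × 1.55² = 4.85 mA.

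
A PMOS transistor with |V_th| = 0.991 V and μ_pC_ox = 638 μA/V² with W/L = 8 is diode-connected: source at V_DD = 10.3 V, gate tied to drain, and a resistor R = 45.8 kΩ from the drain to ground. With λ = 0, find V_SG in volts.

V_SG = 1.27 V

With gate tied to drain, V_SG = V_SD ≥ V_SG − |V_th|, so the device is in saturation.
k_p = μ_pC_ox · (W/L) = 5.104 mA/V².
KCL at the drain: ½ k_p (V_SG − |V_th|)² = (V_DD − V_SG)/R.
Let x = V_SG − 0.991. Then 117 x² + x − 9.309 = 0, giving x = 0.278 V (positive root), so V_SG = 1.27 V.
I_D = (V_DD − V_SG)/R = (10.3 − 1.27) / 45.8 = 0.197 mA.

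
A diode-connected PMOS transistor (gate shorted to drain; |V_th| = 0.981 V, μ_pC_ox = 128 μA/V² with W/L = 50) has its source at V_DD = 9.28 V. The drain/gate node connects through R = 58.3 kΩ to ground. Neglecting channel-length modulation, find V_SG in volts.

V_SG = 1.19 V

With gate tied to drain, V_SG = V_SD ≥ V_SG − |V_th|, so the device is in saturation.
k_p = μ_pC_ox · (W/L) = 6.4 mA/V².
KCL at the drain: ½ k_p (V_SG − |V_th|)² = (V_DD − V_SG)/R.
Let x = V_SG − 0.981. Then 187 x² + x − 8.299 = 0, giving x = 0.208 V (positive root), so V_SG = 1.19 V.
I_D = (V_DD − V_SG)/R = (9.28 − 1.19) / 58.3 = 0.139 mA.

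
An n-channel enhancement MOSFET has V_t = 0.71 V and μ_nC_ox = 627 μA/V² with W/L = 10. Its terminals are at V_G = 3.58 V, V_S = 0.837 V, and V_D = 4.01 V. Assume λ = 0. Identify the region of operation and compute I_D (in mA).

Saturation; I_D = 13.0 mA

V_GS = V_G − V_S = 3.58 − 0.837 = 2.74 V; V_DS = V_D − V_S = 4.01 − 0.837 = 3.17 V.
k_n = μ_nC_ox · (W/L) = 6.27 mA/V².
V_ov = V_GS − V_t = 2.74 − 0.71 = 2.03 V.
Since V_DS = 3.17 V ≥ V_ov = 2.03 V, the device is in saturation.
I_D = ½ k_n V_ov² = 0.5 × 6.27 × 2.03² = 13 mA.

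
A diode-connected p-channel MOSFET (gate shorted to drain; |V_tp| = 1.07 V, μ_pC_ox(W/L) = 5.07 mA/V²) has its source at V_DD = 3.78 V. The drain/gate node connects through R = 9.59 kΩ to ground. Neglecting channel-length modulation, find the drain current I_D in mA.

With gate tied to drain, V_SG = V_SD ≥ V_SG − |V_tp|, so the device is in saturation.
KCL at the drain: ½ k_p (V_SG − |V_tp|)² = (V_DD − V_SG)/R.
Let x = V_SG − 1.07. Then 24.3 x² + x − 2.71 = 0, giving x = 0.314 V (positive root), so V_SG = 1.38 V.
I_D = (V_DD − V_SG)/R = (3.78 − 1.38) / 9.59 = 0.25 mA.

I_D = 0.250 mA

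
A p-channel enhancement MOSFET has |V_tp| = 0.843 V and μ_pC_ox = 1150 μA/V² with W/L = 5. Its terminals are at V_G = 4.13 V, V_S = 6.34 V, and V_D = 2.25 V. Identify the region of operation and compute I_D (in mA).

V_SG = V_S − V_G = 6.34 − 4.13 = 2.21 V; V_SD = V_S − V_D = 6.34 − 2.25 = 4.09 V.
k_p = μ_pC_ox · (W/L) = 5.75 mA/V².
V_ov = V_SG − |V_tp| = 2.21 − 0.843 = 1.37 V.
Since V_SD = 4.09 V ≥ V_ov = 1.37 V, the device is in saturation.
I_D = ½ k_p V_ov² = 0.5 × 5.75 × 1.37² = 5.37 mA.

Saturation; I_D = 5.37 mA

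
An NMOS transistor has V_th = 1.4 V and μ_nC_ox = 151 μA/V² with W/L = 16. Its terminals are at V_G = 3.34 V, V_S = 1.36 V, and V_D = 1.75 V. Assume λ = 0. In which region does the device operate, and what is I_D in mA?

V_GS = V_G − V_S = 3.34 − 1.36 = 1.98 V; V_DS = V_D − V_S = 1.75 − 1.36 = 0.39 V.
k_n = μ_nC_ox · (W/L) = 2.416 mA/V².
V_ov = V_GS − V_th = 1.98 − 1.4 = 0.58 V.
Since V_DS = 0.39 V < V_ov = 0.58 V, the device is in the triode region.
I_D = k_n [V_ov · V_DS − ½ V_DS²] = 2.416 × [0.58 × 0.39 − 0.5 × 0.39²] = 0.363 mA.

Triode; I_D = 0.363 mA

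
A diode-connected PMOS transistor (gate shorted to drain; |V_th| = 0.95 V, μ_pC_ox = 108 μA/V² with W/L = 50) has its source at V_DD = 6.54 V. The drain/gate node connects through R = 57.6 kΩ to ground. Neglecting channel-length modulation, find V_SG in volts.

V_SG = 1.14 V

With gate tied to drain, V_SG = V_SD ≥ V_SG − |V_th|, so the device is in saturation.
k_p = μ_pC_ox · (W/L) = 5.4 mA/V².
KCL at the drain: ½ k_p (V_SG − |V_th|)² = (V_DD − V_SG)/R.
Let x = V_SG − 0.95. Then 156 x² + x − 5.59 = 0, giving x = 0.186 V (positive root), so V_SG = 1.14 V.
I_D = (V_DD − V_SG)/R = (6.54 − 1.14) / 57.6 = 0.0938 mA.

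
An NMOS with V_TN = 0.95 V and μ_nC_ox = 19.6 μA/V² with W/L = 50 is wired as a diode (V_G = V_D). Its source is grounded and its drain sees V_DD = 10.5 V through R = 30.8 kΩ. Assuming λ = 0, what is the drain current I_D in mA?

I_D = 0.285 mA

With gate tied to drain, V_GS = V_DS ≥ V_GS − V_TN, so the device is in saturation.
k_n = μ_nC_ox · (W/L) = 0.98 mA/V².
KCL at the drain: ½ k_n (V_GS − V_TN)² = (V_DD − V_GS)/R.
Let x = V_GS − 0.95. Then 15.1 x² + x − 9.55 = 0, giving x = 0.763 V (positive root), so V_GS = 1.71 V.
I_D = (V_DD − V_GS)/R = (10.5 − 1.71) / 30.8 = 0.285 mA.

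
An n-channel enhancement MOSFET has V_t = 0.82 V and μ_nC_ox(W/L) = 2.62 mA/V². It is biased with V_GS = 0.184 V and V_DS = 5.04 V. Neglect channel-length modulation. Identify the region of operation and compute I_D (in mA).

V_GS = 0.184 V < V_t = 0.82 V, so the transistor is in cutoff.

Cutoff; I_D = 0 mA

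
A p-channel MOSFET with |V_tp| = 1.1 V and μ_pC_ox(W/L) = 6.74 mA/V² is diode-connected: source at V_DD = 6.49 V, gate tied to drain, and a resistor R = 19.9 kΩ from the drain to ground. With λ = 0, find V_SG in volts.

With gate tied to drain, V_SG = V_SD ≥ V_SG − |V_tp|, so the device is in saturation.
KCL at the drain: ½ k_p (V_SG − |V_tp|)² = (V_DD − V_SG)/R.
Let x = V_SG − 1.1. Then 67.1 x² + x − 5.39 = 0, giving x = 0.276 V (positive root), so V_SG = 1.38 V.
I_D = (V_DD − V_SG)/R = (6.49 − 1.38) / 19.9 = 0.257 mA.

V_SG = 1.38 V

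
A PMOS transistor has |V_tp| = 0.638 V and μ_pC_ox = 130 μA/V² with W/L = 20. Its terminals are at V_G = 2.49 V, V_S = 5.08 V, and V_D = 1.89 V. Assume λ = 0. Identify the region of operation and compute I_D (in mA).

V_SG = V_S − V_G = 5.08 − 2.49 = 2.59 V; V_SD = V_S − V_D = 5.08 − 1.89 = 3.19 V.
k_p = μ_pC_ox · (W/L) = 2.6 mA/V².
V_ov = V_SG − |V_tp| = 2.59 − 0.638 = 1.95 V.
Since V_SD = 3.19 V ≥ V_ov = 1.95 V, the device is in saturation.
I_D = ½ k_p V_ov² = 0.5 × 2.6 × 1.95² = 4.95 mA.

Saturation; I_D = 4.95 mA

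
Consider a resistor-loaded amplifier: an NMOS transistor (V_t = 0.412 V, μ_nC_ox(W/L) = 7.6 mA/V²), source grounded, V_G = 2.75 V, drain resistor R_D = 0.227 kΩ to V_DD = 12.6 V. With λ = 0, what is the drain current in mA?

I_D = 20.8 mA

V_GS = V_G = 2.75 V, so V_ov = 2.75 − 0.412 = 2.34 V.
Assume saturation: I_D = ½ k_n V_ov² = 0.5 × 7.6 × 2.34² = 20.8 mA, giving V_DS = V_DD − I_D R_D = 12.6 − 20.8 × 0.227 = 7.88 V.
V_DS = 7.88 V ≥ V_ov = 2.34 V, confirming saturation.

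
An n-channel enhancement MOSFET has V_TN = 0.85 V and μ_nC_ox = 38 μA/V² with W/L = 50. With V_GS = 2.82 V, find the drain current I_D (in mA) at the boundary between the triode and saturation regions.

At the boundary V_DS = V_ov = V_GS − V_TN = 2.82 − 0.85 = 1.97 V.
k_n = μ_nC_ox · (W/L) = 1.9 mA/V².
I_D = ½ k_n V_ov² = 0.5 × 1.9 × 1.97² = 3.69 mA.

I_D = 3.69 mA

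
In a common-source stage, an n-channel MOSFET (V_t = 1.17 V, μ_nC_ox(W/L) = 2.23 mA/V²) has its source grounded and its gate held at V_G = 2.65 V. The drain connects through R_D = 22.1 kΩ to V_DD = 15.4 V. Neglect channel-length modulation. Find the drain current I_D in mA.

I_D = 0.687 mA

V_GS = V_G = 2.65 V, so V_ov = 2.65 − 1.17 = 1.48 V.
Assume saturation: I_D = ½ k_n V_ov² = 0.5 × 2.23 × 1.48² = 2.44 mA, giving V_DS = V_DD − I_D R_D = 15.4 − 2.44 × 22.1 = -38.6 V.
But -38.6 V < V_ov = 1.48 V, so the device is actually in triode.
In triode I_D = k_n[V_ov V_DS − ½ V_DS²] and I_D = (V_DD − V_DS)/R_D. Equating: 24.6 V_DS² − 73.94 V_DS + 15.4 = 0, giving V_DS = 0.225 V (the root below V_ov).
I_D = (15.4 − 0.225) / 22.1 = 0.687 mA.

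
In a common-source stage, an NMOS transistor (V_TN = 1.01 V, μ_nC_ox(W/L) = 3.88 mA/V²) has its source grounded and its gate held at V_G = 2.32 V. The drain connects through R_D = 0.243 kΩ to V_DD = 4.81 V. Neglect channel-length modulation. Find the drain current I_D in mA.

V_GS = V_G = 2.32 V, so V_ov = 2.32 − 1.01 = 1.31 V.
Assume saturation: I_D = ½ k_n V_ov² = 0.5 × 3.88 × 1.31² = 3.33 mA, giving V_DS = V_DD − I_D R_D = 4.81 − 3.33 × 0.243 = 4 V.
V_DS = 4 V ≥ V_ov = 1.31 V, confirming saturation.

I_D = 3.33 mA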